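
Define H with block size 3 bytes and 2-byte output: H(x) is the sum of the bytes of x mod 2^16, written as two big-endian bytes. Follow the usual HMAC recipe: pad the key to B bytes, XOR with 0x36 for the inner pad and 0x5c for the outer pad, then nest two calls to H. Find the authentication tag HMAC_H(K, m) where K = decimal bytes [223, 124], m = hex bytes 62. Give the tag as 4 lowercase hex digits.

01cb

Key decimal bytes [223, 124] = df 7c is 2 bytes ≤ B = 3; zero-pad to 3 bytes: K' = df 7c 00.
K' ⊕ ipad = e9 4a 36.  K' ⊕ opad = 83 20 5c.
Inner input = (K'⊕ipad) ∥ m = e9 4a 36 ∥ 62.
Inner hash: sum = 233+74+54+98 = 459 → 01 cb.
Outer input = (K'⊕opad) ∥ inner = 83 20 5c ∥ 01 cb.
Outer hash (tag): sum = 131+32+92+1+203 = 459 → 01 cb.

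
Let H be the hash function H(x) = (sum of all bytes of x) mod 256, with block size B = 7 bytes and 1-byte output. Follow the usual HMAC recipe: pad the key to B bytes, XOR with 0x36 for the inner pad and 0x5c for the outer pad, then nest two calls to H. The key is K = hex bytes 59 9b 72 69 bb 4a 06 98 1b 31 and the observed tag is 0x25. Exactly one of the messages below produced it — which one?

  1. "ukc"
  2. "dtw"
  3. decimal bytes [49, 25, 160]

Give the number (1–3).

Key hex bytes 59 9b 72 69 bb 4a 06 98 1b 31 is 10 bytes > B = 7, so hash it first: H(key) = be, then zero-pad to 7 bytes: K' = be 00 00 00 00 00 00.
K' ⊕ ipad = 88 36 36 36 36 36 36; K' ⊕ opad = e2 5c 5c 5c 5c 5c 5c.
m1: inner = H(88 36 36 36 36 36 36 75 6b 63) = 0f; tag = H(e2 5c 5c 5c 5c 5c 5c 0f) = 19
m2: inner = H(88 36 36 36 36 36 36 64 74 77) = 1b; tag = H(e2 5c 5c 5c 5c 5c 5c 1b) = 25 ← matches
m3: inner = H(88 36 36 36 36 36 36 31 19 a0) = b6; tag = H(e2 5c 5c 5c 5c 5c 5c b6) = c0

2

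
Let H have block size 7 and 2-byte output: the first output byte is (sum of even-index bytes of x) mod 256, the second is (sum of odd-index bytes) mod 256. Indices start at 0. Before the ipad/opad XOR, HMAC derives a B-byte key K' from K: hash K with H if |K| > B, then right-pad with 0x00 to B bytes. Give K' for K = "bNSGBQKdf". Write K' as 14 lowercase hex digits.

a84a0000000000

|K| = 9 > B = 7, so first hash the key.
H(K): even-index sum = 424 mod 256 = 168; odd-index sum = 330 mod 256 = 74 → a8 4a.
Zero-pad H(K) = a8 4a to 7 bytes: K' = a8 4a 00 00 00 00 00.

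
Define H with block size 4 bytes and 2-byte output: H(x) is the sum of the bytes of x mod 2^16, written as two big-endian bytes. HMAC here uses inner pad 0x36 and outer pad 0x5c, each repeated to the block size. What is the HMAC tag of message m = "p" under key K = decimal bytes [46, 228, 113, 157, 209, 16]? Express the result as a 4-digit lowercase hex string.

Key decimal bytes [46, 228, 113, 157, 209, 16] = 2e e4 71 9d d1 10 is 6 bytes > B = 4, so hash it first: H(key) = 03 01, then zero-pad to 4 bytes: K' = 03 01 00 00.
K' ⊕ ipad = 35 37 36 36.  K' ⊕ opad = 5f 5d 5c 5c.
Inner input = (K'⊕ipad) ∥ m = 35 37 36 36 ∥ 70.
Inner hash: sum = 53+55+54+54+112 = 328 → 01 48.
Outer input = (K'⊕opad) ∥ inner = 5f 5d 5c 5c ∥ 01 48.
Outer hash (tag): sum = 95+93+92+92+1+72 = 445 → 01 bd.

01bd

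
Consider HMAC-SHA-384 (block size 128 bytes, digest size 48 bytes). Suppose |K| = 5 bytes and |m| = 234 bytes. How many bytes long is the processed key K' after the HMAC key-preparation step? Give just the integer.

Key is 5 ≤ 128 bytes, zero-padded: |K'| = 128.

128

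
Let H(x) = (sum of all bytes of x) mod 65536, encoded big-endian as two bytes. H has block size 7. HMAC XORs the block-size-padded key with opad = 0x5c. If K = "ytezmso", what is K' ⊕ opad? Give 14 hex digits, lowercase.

Key "ytezmso" = 79 74 65 7a 6d 73 6f is exactly B = 7 bytes: K' = 79 74 65 7a 6d 73 6f.
XOR each byte with 0x5c: 79⊕5c=25, 74⊕5c=28, 65⊕5c=39, 7a⊕5c=26, 6d⊕5c=31, 73⊕5c=2f, 6f⊕5c=33.

25283926312f33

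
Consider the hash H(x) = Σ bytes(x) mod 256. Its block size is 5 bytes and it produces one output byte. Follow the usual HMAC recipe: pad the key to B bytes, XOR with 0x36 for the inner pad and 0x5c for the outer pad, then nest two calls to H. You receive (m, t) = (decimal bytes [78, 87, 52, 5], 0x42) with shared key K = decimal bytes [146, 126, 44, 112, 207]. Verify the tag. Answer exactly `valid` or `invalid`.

valid

Key decimal bytes [146, 126, 44, 112, 207] = 92 7e 2c 70 cf is exactly B = 5 bytes: K' = 92 7e 2c 70 cf.
K' ⊕ ipad = a4 48 1a 46 f9; K' ⊕ opad = ce 22 70 2c 93.
Inner hash: sum = 164+72+26+70+249+78+87+52+5 = 803; mod 256 = 35 → 23.
Outer hash (recomputed tag): sum = 206+34+112+44+147+35 = 578; mod 256 = 66 → 42.
Recomputed tag = 42; claimed = 42 → match.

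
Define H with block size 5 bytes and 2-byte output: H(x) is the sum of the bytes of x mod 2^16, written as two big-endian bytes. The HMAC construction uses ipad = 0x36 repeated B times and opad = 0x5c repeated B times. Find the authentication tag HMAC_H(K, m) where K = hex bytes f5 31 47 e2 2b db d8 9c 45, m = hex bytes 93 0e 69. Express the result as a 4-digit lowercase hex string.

01d8

Key hex bytes f5 31 47 e2 2b db d8 9c 45 is 9 bytes > B = 5, so hash it first: H(key) = 05 0e, then zero-pad to 5 bytes: K' = 05 0e 00 00 00.
K' ⊕ ipad = 33 38 36 36 36.  K' ⊕ opad = 59 52 5c 5c 5c.
Inner input = (K'⊕ipad) ∥ m = 33 38 36 36 36 ∥ 93 0e 69.
Inner hash: sum = 51+56+54+54+54+147+14+105 = 535 → 02 17.
Outer input = (K'⊕opad) ∥ inner = 59 52 5c 5c 5c ∥ 02 17.
Outer hash (tag): sum = 89+82+92+92+92+2+23 = 472 → 01 d8.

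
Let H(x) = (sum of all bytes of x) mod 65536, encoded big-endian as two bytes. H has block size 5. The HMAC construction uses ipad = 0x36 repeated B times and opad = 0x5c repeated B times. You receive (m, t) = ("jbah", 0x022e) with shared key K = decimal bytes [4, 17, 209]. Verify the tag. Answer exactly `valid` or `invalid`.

Key decimal bytes [4, 17, 209] = 04 11 d1 is 3 bytes ≤ B = 5; zero-pad to 5 bytes: K' = 04 11 d1 00 00.
K' ⊕ ipad = 32 27 e7 36 36; K' ⊕ opad = 58 4d 8d 5c 5c.
Inner hash: sum = 50+39+231+54+54+106+98+97+104 = 833 → 03 41.
Outer hash (recomputed tag): sum = 88+77+141+92+92+3+65 = 558 → 02 2e.
Recomputed tag = 022e; claimed = 022e → match.

valid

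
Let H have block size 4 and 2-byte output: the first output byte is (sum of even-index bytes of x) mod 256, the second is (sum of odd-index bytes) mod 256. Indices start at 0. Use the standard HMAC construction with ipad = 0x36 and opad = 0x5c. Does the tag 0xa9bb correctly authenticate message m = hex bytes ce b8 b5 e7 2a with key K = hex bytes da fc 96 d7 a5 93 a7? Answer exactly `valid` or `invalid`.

Key hex bytes da fc 96 d7 a5 93 a7 is 7 bytes > B = 4, so hash it first: H(key) = bc 66, then zero-pad to 4 bytes: K' = bc 66 00 00.
K' ⊕ ipad = 8a 50 36 36; K' ⊕ opad = e0 3a 5c 5c.
Inner hash: even-index sum = 621 mod 256 = 109; odd-index sum = 549 mod 256 = 37 → 6d 25.
Outer hash (recomputed tag): even-index sum = 425 mod 256 = 169; odd-index sum = 187 mod 256 = 187 → a9 bb.
Recomputed tag = a9bb; claimed = a9bb → match.

valid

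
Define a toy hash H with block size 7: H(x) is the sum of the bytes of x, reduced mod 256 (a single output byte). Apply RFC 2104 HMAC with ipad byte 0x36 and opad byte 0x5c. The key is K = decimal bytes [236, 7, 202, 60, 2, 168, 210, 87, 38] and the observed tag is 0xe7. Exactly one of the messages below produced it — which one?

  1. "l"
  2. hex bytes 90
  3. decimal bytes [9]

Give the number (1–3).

Key decimal bytes [236, 7, 202, 60, 2, 168, 210, 87, 38] = ec 07 ca 3c 02 a8 d2 57 26 is 9 bytes > B = 7, so hash it first: H(key) = f2, then zero-pad to 7 bytes: K' = f2 00 00 00 00 00 00.
K' ⊕ ipad = c4 36 36 36 36 36 36; K' ⊕ opad = ae 5c 5c 5c 5c 5c 5c.
m1: inner = H(c4 36 36 36 36 36 36 6c) = 74; tag = H(ae 5c 5c 5c 5c 5c 5c 74) = 4a
m2: inner = H(c4 36 36 36 36 36 36 90) = 98; tag = H(ae 5c 5c 5c 5c 5c 5c 98) = 6e
m3: inner = H(c4 36 36 36 36 36 36 09) = 11; tag = H(ae 5c 5c 5c 5c 5c 5c 11) = e7 ← matches

3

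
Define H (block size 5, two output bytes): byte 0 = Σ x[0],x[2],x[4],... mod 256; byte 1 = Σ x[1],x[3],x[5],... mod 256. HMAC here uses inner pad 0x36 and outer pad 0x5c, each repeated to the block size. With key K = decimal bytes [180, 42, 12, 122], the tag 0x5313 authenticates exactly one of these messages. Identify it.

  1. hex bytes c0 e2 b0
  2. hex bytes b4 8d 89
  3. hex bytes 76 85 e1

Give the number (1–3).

Key decimal bytes [180, 42, 12, 122] = b4 2a 0c 7a is 4 bytes ≤ B = 5; zero-pad to 5 bytes: K' = b4 2a 0c 7a 00.
K' ⊕ ipad = 82 1c 3a 4c 36; K' ⊕ opad = e8 76 50 26 5c.
m1: inner = H(82 1c 3a 4c 36 c0 e2 b0) = d4 d8; tag = H(e8 76 50 26 5c d4 d8) = 6c70
m2: inner = H(82 1c 3a 4c 36 b4 8d 89) = 7f a5; tag = H(e8 76 50 26 5c 7f a5) = 391b
m3: inner = H(82 1c 3a 4c 36 76 85 e1) = 77 bf; tag = H(e8 76 50 26 5c 77 bf) = 5313 ← matches

3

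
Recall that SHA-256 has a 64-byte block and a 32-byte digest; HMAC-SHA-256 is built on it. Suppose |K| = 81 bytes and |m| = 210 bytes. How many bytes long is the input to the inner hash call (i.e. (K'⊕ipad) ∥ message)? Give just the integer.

Key is 81 > 64 bytes, so it is hashed to 32 bytes then zero-padded to 64: |K'| = 64.
Inner input = (K'⊕ipad) ∥ m → 64 + 210 = 274 bytes.

274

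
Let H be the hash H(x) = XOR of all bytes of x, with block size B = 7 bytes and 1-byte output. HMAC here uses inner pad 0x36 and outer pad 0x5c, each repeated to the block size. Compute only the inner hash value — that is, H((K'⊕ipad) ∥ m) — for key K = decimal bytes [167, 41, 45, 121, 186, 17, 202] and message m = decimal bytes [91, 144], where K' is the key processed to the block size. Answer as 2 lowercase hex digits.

Key decimal bytes [167, 41, 45, 121, 186, 17, 202] = a7 29 2d 79 ba 11 ca is exactly B = 7 bytes: K' = a7 29 2d 79 ba 11 ca.
K' ⊕ ipad = 91 1f 1b 4f 8c 27 fc.
Inner input = 91 1f 1b 4f 8c 27 fc ∥ 5b 90.
Inner hash: XOR 91⊕1f⊕1b⊕4f⊕8c⊕27⊕fc⊕5b⊕90 = 46.

46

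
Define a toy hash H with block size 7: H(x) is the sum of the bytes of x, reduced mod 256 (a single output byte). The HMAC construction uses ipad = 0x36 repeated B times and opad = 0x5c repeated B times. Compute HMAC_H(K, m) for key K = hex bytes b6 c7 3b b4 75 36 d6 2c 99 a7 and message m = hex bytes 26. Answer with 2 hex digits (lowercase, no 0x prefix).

06

Key hex bytes b6 c7 3b b4 75 36 d6 2c 99 a7 is 10 bytes > B = 7, so hash it first: H(key) = 59, then zero-pad to 7 bytes: K' = 59 00 00 00 00 00 00.
K' ⊕ ipad = 6f 36 36 36 36 36 36.  K' ⊕ opad = 05 5c 5c 5c 5c 5c 5c.
Inner input = (K'⊕ipad) ∥ m = 6f 36 36 36 36 36 36 ∥ 26.
Inner hash: sum = 111+54+54+54+54+54+54+38 = 473; mod 256 = 217 → d9.
Outer input = (K'⊕opad) ∥ inner = 05 5c 5c 5c 5c 5c 5c ∥ d9.
Outer hash (tag): sum = 5+92+92+92+92+92+92+217 = 774; mod 256 = 6 → 06.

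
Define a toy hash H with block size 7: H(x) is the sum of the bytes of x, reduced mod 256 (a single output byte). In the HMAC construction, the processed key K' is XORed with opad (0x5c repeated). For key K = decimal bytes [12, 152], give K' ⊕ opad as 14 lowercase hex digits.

Key decimal bytes [12, 152] = 0c 98 is 2 bytes ≤ B = 7; zero-pad to 7 bytes: K' = 0c 98 00 00 00 00 00.
XOR each byte with 0x5c: 0c⊕5c=50, 98⊕5c=c4, 00⊕5c=5c, 00⊕5c=5c, 00⊕5c=5c, 00⊕5c=5c, 00⊕5c=5c.

50c45c5c5c5c5c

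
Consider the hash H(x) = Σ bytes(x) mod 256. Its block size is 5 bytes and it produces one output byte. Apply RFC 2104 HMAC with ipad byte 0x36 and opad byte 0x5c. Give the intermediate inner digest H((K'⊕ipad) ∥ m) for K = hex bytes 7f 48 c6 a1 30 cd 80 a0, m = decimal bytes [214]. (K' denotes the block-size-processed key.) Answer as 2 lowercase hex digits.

Key hex bytes 7f 48 c6 a1 30 cd 80 a0 is 8 bytes > B = 5, so hash it first: H(key) = 4b, then zero-pad to 5 bytes: K' = 4b 00 00 00 00.
K' ⊕ ipad = 7d 36 36 36 36.
Inner input = 7d 36 36 36 36 ∥ d6.
Inner hash: sum = 125+54+54+54+54+214 = 555; mod 256 = 43 → 2b.

2b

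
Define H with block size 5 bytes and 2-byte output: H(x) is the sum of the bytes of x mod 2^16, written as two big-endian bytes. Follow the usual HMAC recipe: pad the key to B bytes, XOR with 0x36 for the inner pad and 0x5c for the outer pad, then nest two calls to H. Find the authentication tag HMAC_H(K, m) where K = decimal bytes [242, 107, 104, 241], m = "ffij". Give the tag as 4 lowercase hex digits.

0241

Key decimal bytes [242, 107, 104, 241] = f2 6b 68 f1 is 4 bytes ≤ B = 5; zero-pad to 5 bytes: K' = f2 6b 68 f1 00.
K' ⊕ ipad = c4 5d 5e c7 36.  K' ⊕ opad = ae 37 34 ad 5c.
Inner input = (K'⊕ipad) ∥ m = c4 5d 5e c7 36 ∥ 66 66 69 6a.
Inner hash: sum = 196+93+94+199+54+102+102+105+106 = 1051 → 04 1b.
Outer input = (K'⊕opad) ∥ inner = ae 37 34 ad 5c ∥ 04 1b.
Outer hash (tag): sum = 174+55+52+173+92+4+27 = 577 → 02 41.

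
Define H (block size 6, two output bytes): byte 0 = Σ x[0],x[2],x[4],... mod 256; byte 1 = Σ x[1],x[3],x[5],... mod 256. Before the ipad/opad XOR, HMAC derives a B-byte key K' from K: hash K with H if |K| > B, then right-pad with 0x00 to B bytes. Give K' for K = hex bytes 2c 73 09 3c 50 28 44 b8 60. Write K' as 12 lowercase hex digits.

298f00000000

|K| = 9 > B = 6, so first hash the key.
H(K): even-index sum = 297 mod 256 = 41; odd-index sum = 399 mod 256 = 143 → 29 8f.
Zero-pad H(K) = 29 8f to 6 bytes: K' = 29 8f 00 00 00 00.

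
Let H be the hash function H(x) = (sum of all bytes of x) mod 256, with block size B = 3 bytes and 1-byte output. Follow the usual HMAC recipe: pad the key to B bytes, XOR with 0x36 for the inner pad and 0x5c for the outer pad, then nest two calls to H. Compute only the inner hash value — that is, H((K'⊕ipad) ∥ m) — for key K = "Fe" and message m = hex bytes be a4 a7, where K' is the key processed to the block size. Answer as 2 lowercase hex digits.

Key "Fe" = 46 65 is 2 bytes ≤ B = 3; zero-pad to 3 bytes: K' = 46 65 00.
K' ⊕ ipad = 70 53 36.
Inner input = 70 53 36 ∥ be a4 a7.
Inner hash: sum = 112+83+54+190+164+167 = 770; mod 256 = 2 → 02.

02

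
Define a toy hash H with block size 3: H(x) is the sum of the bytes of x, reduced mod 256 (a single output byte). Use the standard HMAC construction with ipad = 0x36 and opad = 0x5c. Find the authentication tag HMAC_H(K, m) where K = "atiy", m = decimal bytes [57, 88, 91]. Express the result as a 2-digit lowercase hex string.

Key "atiy" = 61 74 69 79 is 4 bytes > B = 3, so hash it first: H(key) = b7, then zero-pad to 3 bytes: K' = b7 00 00.
K' ⊕ ipad = 81 36 36.  K' ⊕ opad = eb 5c 5c.
Inner input = (K'⊕ipad) ∥ m = 81 36 36 ∥ 39 58 5b.
Inner hash: sum = 129+54+54+57+88+91 = 473; mod 256 = 217 → d9.
Outer input = (K'⊕opad) ∥ inner = eb 5c 5c ∥ d9.
Outer hash (tag): sum = 235+92+92+217 = 636; mod 256 = 124 → 7c.

7c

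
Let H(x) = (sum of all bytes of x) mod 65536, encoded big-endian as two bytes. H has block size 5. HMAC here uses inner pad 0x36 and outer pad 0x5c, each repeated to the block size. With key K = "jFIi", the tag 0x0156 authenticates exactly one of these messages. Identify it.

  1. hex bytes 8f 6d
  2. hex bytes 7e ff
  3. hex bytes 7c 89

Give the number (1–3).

Key "jFIi" = 6a 46 49 69 is 4 bytes ≤ B = 5; zero-pad to 5 bytes: K' = 6a 46 49 69 00.
K' ⊕ ipad = 5c 70 7f 5f 36; K' ⊕ opad = 36 1a 15 35 5c.
m1: inner = H(5c 70 7f 5f 36 8f 6d) = 02 dc; tag = H(36 1a 15 35 5c 02 dc) = 01d4
m2: inner = H(5c 70 7f 5f 36 7e ff) = 03 5d; tag = H(36 1a 15 35 5c 03 5d) = 0156 ← matches
m3: inner = H(5c 70 7f 5f 36 7c 89) = 02 e5; tag = H(36 1a 15 35 5c 02 e5) = 01dd

2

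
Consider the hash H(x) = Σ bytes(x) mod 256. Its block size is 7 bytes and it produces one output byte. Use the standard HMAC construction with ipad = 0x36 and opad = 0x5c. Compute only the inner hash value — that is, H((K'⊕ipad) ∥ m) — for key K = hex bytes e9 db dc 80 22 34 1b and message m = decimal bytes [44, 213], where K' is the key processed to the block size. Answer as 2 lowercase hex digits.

Key hex bytes e9 db dc 80 22 34 1b is exactly B = 7 bytes: K' = e9 db dc 80 22 34 1b.
K' ⊕ ipad = df ed ea b6 14 02 2d.
Inner input = df ed ea b6 14 02 2d ∥ 2c d5.
Inner hash: sum = 223+237+234+182+20+2+45+44+213 = 1200; mod 256 = 176 → b0.

b0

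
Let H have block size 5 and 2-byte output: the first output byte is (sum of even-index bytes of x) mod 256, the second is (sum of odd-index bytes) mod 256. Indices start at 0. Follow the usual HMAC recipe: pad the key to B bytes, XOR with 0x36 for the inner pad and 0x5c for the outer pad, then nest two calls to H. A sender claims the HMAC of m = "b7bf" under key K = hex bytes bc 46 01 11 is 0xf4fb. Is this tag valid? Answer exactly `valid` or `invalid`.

Key hex bytes bc 46 01 11 is 4 bytes ≤ B = 5; zero-pad to 5 bytes: K' = bc 46 01 11 00.
K' ⊕ ipad = 8a 70 37 27 36; K' ⊕ opad = e0 1a 5d 4d 5c.
Inner hash: even-index sum = 404 mod 256 = 148; odd-index sum = 347 mod 256 = 91 → 94 5b.
Outer hash (recomputed tag): even-index sum = 500 mod 256 = 244; odd-index sum = 251 mod 256 = 251 → f4 fb.
Recomputed tag = f4fb; claimed = f4fb → match.

valid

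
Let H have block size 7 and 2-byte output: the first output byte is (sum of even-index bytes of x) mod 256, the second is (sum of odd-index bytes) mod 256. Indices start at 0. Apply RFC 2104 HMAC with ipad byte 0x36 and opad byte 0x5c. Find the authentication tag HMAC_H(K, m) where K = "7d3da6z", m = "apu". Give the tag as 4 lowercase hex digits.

Key "7d3da6z" = 37 64 33 64 61 36 7a is exactly B = 7 bytes: K' = 37 64 33 64 61 36 7a.
K' ⊕ ipad = 01 52 05 52 57 00 4c.  K' ⊕ opad = 6b 38 6f 38 3d 6a 26.
Inner input = (K'⊕ipad) ∥ m = 01 52 05 52 57 00 4c ∥ 61 70 75.
Inner hash: even-index sum = 281 mod 256 = 25; odd-index sum = 378 mod 256 = 122 → 19 7a.
Outer input = (K'⊕opad) ∥ inner = 6b 38 6f 38 3d 6a 26 ∥ 19 7a.
Outer hash (tag): even-index sum = 439 mod 256 = 183; odd-index sum = 243 mod 256 = 243 → b7 f3.

b7f3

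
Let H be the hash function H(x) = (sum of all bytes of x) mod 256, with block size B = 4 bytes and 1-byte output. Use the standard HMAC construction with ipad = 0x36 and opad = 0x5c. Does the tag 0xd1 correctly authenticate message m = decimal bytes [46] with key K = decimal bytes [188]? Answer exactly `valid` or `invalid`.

Key decimal bytes [188] = bc is 1 byte ≤ B = 4; zero-pad to 4 bytes: K' = bc 00 00 00.
K' ⊕ ipad = 8a 36 36 36; K' ⊕ opad = e0 5c 5c 5c.
Inner hash: sum = 138+54+54+54+46 = 346; mod 256 = 90 → 5a.
Outer hash (recomputed tag): sum = 224+92+92+92+90 = 590; mod 256 = 78 → 4e.
Recomputed tag = 4e; claimed = d1 → mismatch.

invalid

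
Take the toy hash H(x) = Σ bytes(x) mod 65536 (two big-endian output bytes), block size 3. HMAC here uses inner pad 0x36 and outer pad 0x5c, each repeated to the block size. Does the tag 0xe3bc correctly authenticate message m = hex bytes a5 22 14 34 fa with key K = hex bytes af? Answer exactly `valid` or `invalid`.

invalid

Key hex bytes af is 1 byte ≤ B = 3; zero-pad to 3 bytes: K' = af 00 00.
K' ⊕ ipad = 99 36 36; K' ⊕ opad = f3 5c 5c.
Inner hash: sum = 153+54+54+165+34+20+52+250 = 782 → 03 0e.
Outer hash (recomputed tag): sum = 243+92+92+3+14 = 444 → 01 bc.
Recomputed tag = 01bc; claimed = e3bc → mismatch.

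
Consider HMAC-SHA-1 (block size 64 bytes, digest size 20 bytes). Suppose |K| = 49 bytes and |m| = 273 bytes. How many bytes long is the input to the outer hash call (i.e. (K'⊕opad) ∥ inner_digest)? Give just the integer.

Key is 49 ≤ 64 bytes, zero-padded: |K'| = 64.
Outer input = (K'⊕opad) ∥ H(inner) → 64 + 20 = 84 bytes.

84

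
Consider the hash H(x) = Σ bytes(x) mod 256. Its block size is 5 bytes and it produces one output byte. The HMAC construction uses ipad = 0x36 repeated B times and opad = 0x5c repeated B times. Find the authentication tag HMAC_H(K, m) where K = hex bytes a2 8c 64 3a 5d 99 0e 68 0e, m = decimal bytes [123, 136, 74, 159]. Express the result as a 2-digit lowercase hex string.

Key hex bytes a2 8c 64 3a 5d 99 0e 68 0e is 9 bytes > B = 5, so hash it first: H(key) = 46, then zero-pad to 5 bytes: K' = 46 00 00 00 00.
K' ⊕ ipad = 70 36 36 36 36.  K' ⊕ opad = 1a 5c 5c 5c 5c.
Inner input = (K'⊕ipad) ∥ m = 70 36 36 36 36 ∥ 7b 88 4a 9f.
Inner hash: sum = 112+54+54+54+54+123+136+74+159 = 820; mod 256 = 52 → 34.
Outer input = (K'⊕opad) ∥ inner = 1a 5c 5c 5c 5c ∥ 34.
Outer hash (tag): sum = 26+92+92+92+92+52 = 446; mod 256 = 190 → be.

be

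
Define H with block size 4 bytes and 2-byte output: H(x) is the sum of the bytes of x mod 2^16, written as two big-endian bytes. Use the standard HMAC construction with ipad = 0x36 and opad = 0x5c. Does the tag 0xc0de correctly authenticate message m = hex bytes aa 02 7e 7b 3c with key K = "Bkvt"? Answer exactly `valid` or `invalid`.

Key "Bkvt" = 42 6b 76 74 is exactly B = 4 bytes: K' = 42 6b 76 74.
K' ⊕ ipad = 74 5d 40 42; K' ⊕ opad = 1e 37 2a 28.
Inner hash: sum = 116+93+64+66+170+2+126+123+60 = 820 → 03 34.
Outer hash (recomputed tag): sum = 30+55+42+40+3+52 = 222 → 00 de.
Recomputed tag = 00de; claimed = c0de → mismatch.

invalid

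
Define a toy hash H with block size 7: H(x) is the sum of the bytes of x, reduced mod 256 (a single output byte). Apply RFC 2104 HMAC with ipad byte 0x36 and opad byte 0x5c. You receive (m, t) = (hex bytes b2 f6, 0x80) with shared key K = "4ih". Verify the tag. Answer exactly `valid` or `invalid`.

valid

Key "4ih" = 34 69 68 is 3 bytes ≤ B = 7; zero-pad to 7 bytes: K' = 34 69 68 00 00 00 00.
K' ⊕ ipad = 02 5f 5e 36 36 36 36; K' ⊕ opad = 68 35 34 5c 5c 5c 5c.
Inner hash: sum = 2+95+94+54+54+54+54+178+246 = 831; mod 256 = 63 → 3f.
Outer hash (recomputed tag): sum = 104+53+52+92+92+92+92+63 = 640; mod 256 = 128 → 80.
Recomputed tag = 80; claimed = 80 → match.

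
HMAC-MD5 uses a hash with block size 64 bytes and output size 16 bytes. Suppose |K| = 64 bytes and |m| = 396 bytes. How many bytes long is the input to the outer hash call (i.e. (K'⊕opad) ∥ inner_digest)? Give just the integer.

Key is 64 ≤ 64 bytes, zero-padded: |K'| = 64.
Outer input = (K'⊕opad) ∥ H(inner) → 64 + 16 = 80 bytes.

80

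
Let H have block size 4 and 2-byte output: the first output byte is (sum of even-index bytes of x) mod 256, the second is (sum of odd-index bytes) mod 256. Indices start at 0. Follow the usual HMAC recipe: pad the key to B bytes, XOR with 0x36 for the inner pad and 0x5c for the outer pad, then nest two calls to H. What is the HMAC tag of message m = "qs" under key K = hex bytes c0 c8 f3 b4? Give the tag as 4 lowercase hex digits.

Key hex bytes c0 c8 f3 b4 is exactly B = 4 bytes: K' = c0 c8 f3 b4.
K' ⊕ ipad = f6 fe c5 82.  K' ⊕ opad = 9c 94 af e8.
Inner input = (K'⊕ipad) ∥ m = f6 fe c5 82 ∥ 71 73.
Inner hash: even-index sum = 556 mod 256 = 44; odd-index sum = 499 mod 256 = 243 → 2c f3.
Outer input = (K'⊕opad) ∥ inner = 9c 94 af e8 ∥ 2c f3.
Outer hash (tag): even-index sum = 375 mod 256 = 119; odd-index sum = 623 mod 256 = 111 → 77 6f.

776f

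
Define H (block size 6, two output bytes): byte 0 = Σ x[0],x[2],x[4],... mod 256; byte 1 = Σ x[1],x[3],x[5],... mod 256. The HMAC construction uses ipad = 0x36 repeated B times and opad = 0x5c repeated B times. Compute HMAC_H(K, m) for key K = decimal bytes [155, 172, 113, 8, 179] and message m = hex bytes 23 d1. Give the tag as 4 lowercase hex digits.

Key decimal bytes [155, 172, 113, 8, 179] = 9b ac 71 08 b3 is 5 bytes ≤ B = 6; zero-pad to 6 bytes: K' = 9b ac 71 08 b3 00.
K' ⊕ ipad = ad 9a 47 3e 85 36.  K' ⊕ opad = c7 f0 2d 54 ef 5c.
Inner input = (K'⊕ipad) ∥ m = ad 9a 47 3e 85 36 ∥ 23 d1.
Inner hash: even-index sum = 412 mod 256 = 156; odd-index sum = 479 mod 256 = 223 → 9c df.
Outer input = (K'⊕opad) ∥ inner = c7 f0 2d 54 ef 5c ∥ 9c df.
Outer hash (tag): even-index sum = 639 mod 256 = 127; odd-index sum = 639 mod 256 = 127 → 7f 7f.

7f7f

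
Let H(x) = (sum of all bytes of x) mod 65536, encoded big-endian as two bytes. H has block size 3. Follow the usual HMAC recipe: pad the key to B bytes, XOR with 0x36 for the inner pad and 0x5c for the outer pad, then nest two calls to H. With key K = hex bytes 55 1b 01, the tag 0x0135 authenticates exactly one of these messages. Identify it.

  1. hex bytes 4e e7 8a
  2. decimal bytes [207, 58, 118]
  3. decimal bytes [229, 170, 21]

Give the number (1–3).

1

Key hex bytes 55 1b 01 is exactly B = 3 bytes: K' = 55 1b 01.
K' ⊕ ipad = 63 2d 37; K' ⊕ opad = 09 47 5d.
m1: inner = H(63 2d 37 4e e7 8a) = 02 86; tag = H(09 47 5d 02 86) = 0135 ← matches
m2: inner = H(63 2d 37 cf 3a 76) = 02 46; tag = H(09 47 5d 02 46) = 00f5
m3: inner = H(63 2d 37 e5 aa 15) = 02 6b; tag = H(09 47 5d 02 6b) = 011a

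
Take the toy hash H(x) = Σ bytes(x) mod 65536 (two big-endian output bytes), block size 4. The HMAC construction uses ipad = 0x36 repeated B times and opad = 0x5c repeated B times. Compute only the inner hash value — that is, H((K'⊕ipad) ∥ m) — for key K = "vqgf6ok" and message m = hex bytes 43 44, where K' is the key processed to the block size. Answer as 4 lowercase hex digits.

0219

Key "vqgf6ok" = 76 71 67 66 36 6f 6b is 7 bytes > B = 4, so hash it first: H(key) = 02 c4, then zero-pad to 4 bytes: K' = 02 c4 00 00.
K' ⊕ ipad = 34 f2 36 36.
Inner input = 34 f2 36 36 ∥ 43 44.
Inner hash: sum = 52+242+54+54+67+68 = 537 → 02 19.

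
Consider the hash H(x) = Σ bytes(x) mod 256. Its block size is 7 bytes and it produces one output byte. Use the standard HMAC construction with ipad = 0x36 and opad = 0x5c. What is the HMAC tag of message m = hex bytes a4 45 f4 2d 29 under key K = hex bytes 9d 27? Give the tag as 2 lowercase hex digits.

Key hex bytes 9d 27 is 2 bytes ≤ B = 7; zero-pad to 7 bytes: K' = 9d 27 00 00 00 00 00.
K' ⊕ ipad = ab 11 36 36 36 36 36.  K' ⊕ opad = c1 7b 5c 5c 5c 5c 5c.
Inner input = (K'⊕ipad) ∥ m = ab 11 36 36 36 36 36 ∥ a4 45 f4 2d 29.
Inner hash: sum = 171+17+54+54+54+54+54+164+69+244+45+41 = 1021; mod 256 = 253 → fd.
Outer input = (K'⊕opad) ∥ inner = c1 7b 5c 5c 5c 5c 5c ∥ fd.
Outer hash (tag): sum = 193+123+92+92+92+92+92+253 = 1029; mod 256 = 5 → 05.

05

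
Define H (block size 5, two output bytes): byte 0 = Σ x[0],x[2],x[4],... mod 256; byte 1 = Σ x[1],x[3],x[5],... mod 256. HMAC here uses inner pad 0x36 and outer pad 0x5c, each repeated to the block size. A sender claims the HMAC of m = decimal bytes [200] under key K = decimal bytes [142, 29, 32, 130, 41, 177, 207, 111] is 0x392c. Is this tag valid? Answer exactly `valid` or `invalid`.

invalid

Key decimal bytes [142, 29, 32, 130, 41, 177, 207, 111] = 8e 1d 20 82 29 b1 cf 6f is 8 bytes > B = 5, so hash it first: H(key) = a6 bf, then zero-pad to 5 bytes: K' = a6 bf 00 00 00.
K' ⊕ ipad = 90 89 36 36 36; K' ⊕ opad = fa e3 5c 5c 5c.
Inner hash: even-index sum = 252 mod 256 = 252; odd-index sum = 391 mod 256 = 135 → fc 87.
Outer hash (recomputed tag): even-index sum = 569 mod 256 = 57; odd-index sum = 571 mod 256 = 59 → 39 3b.
Recomputed tag = 393b; claimed = 392c → mismatch.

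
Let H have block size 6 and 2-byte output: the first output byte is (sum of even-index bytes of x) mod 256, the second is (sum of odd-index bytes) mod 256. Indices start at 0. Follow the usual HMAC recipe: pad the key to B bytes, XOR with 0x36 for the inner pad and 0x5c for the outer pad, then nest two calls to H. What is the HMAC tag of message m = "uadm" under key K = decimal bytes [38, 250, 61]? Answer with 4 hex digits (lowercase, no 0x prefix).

Key decimal bytes [38, 250, 61] = 26 fa 3d is 3 bytes ≤ B = 6; zero-pad to 6 bytes: K' = 26 fa 3d 00 00 00.
K' ⊕ ipad = 10 cc 0b 36 36 36.  K' ⊕ opad = 7a a6 61 5c 5c 5c.
Inner input = (K'⊕ipad) ∥ m = 10 cc 0b 36 36 36 ∥ 75 61 64 6d.
Inner hash: even-index sum = 298 mod 256 = 42; odd-index sum = 518 mod 256 = 6 → 2a 06.
Outer input = (K'⊕opad) ∥ inner = 7a a6 61 5c 5c 5c ∥ 2a 06.
Outer hash (tag): even-index sum = 353 mod 256 = 97; odd-index sum = 356 mod 256 = 100 → 61 64.

6164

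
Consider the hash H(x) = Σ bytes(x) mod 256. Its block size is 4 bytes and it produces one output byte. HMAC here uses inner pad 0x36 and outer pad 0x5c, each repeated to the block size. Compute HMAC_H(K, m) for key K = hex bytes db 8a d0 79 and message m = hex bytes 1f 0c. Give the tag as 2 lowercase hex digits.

17

Key hex bytes db 8a d0 79 is exactly B = 4 bytes: K' = db 8a d0 79.
K' ⊕ ipad = ed bc e6 4f.  K' ⊕ opad = 87 d6 8c 25.
Inner input = (K'⊕ipad) ∥ m = ed bc e6 4f ∥ 1f 0c.
Inner hash: sum = 237+188+230+79+31+12 = 777; mod 256 = 9 → 09.
Outer input = (K'⊕opad) ∥ inner = 87 d6 8c 25 ∥ 09.
Outer hash (tag): sum = 135+214+140+37+9 = 535; mod 256 = 23 → 17.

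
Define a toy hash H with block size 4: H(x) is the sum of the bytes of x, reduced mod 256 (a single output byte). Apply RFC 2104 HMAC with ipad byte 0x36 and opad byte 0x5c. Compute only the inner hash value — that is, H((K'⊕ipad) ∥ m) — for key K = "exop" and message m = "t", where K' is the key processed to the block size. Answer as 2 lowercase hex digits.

b4

Key "exop" = 65 78 6f 70 is exactly B = 4 bytes: K' = 65 78 6f 70.
K' ⊕ ipad = 53 4e 59 46.
Inner input = 53 4e 59 46 ∥ 74.
Inner hash: sum = 83+78+89+70+116 = 436; mod 256 = 180 → b4.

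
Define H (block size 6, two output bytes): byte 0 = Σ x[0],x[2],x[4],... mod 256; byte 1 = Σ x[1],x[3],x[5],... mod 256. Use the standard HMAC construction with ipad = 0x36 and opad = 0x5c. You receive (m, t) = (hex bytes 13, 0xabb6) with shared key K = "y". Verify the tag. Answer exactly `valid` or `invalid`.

Key "y" = 79 is 1 byte ≤ B = 6; zero-pad to 6 bytes: K' = 79 00 00 00 00 00.
K' ⊕ ipad = 4f 36 36 36 36 36; K' ⊕ opad = 25 5c 5c 5c 5c 5c.
Inner hash: even-index sum = 206 mod 256 = 206; odd-index sum = 162 mod 256 = 162 → ce a2.
Outer hash (recomputed tag): even-index sum = 427 mod 256 = 171; odd-index sum = 438 mod 256 = 182 → ab b6.
Recomputed tag = abb6; claimed = abb6 → match.

valid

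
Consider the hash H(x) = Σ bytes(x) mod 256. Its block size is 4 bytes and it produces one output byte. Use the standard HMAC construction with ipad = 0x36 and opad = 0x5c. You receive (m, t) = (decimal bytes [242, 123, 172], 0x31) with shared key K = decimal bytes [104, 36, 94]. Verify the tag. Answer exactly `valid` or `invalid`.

valid

Key decimal bytes [104, 36, 94] = 68 24 5e is 3 bytes ≤ B = 4; zero-pad to 4 bytes: K' = 68 24 5e 00.
K' ⊕ ipad = 5e 12 68 36; K' ⊕ opad = 34 78 02 5c.
Inner hash: sum = 94+18+104+54+242+123+172 = 807; mod 256 = 39 → 27.
Outer hash (recomputed tag): sum = 52+120+2+92+39 = 305; mod 256 = 49 → 31.
Recomputed tag = 31; claimed = 31 → match.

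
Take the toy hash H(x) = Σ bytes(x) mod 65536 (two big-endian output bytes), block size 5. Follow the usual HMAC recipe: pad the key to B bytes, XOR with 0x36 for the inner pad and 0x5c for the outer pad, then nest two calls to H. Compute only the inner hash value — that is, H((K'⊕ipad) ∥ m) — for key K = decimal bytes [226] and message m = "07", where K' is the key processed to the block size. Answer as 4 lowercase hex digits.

Key decimal bytes [226] = e2 is 1 byte ≤ B = 5; zero-pad to 5 bytes: K' = e2 00 00 00 00.
K' ⊕ ipad = d4 36 36 36 36.
Inner input = d4 36 36 36 36 ∥ 30 37.
Inner hash: sum = 212+54+54+54+54+48+55 = 531 → 02 13.

0213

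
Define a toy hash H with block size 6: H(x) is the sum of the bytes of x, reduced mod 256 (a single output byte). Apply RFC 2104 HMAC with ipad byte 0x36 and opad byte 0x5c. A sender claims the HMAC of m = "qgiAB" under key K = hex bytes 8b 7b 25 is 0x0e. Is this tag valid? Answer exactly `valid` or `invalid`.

valid

Key hex bytes 8b 7b 25 is 3 bytes ≤ B = 6; zero-pad to 6 bytes: K' = 8b 7b 25 00 00 00.
K' ⊕ ipad = bd 4d 13 36 36 36; K' ⊕ opad = d7 27 79 5c 5c 5c.
Inner hash: sum = 189+77+19+54+54+54+113+103+105+65+66 = 899; mod 256 = 131 → 83.
Outer hash (recomputed tag): sum = 215+39+121+92+92+92+131 = 782; mod 256 = 14 → 0e.
Recomputed tag = 0e; claimed = 0e → match.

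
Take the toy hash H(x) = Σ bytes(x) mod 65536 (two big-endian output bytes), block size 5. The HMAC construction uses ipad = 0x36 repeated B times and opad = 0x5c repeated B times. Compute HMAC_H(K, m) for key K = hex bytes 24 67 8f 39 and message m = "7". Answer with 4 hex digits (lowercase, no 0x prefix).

02e0

Key hex bytes 24 67 8f 39 is 4 bytes ≤ B = 5; zero-pad to 5 bytes: K' = 24 67 8f 39 00.
K' ⊕ ipad = 12 51 b9 0f 36.  K' ⊕ opad = 78 3b d3 65 5c.
Inner input = (K'⊕ipad) ∥ m = 12 51 b9 0f 36 ∥ 37.
Inner hash: sum = 18+81+185+15+54+55 = 408 → 01 98.
Outer input = (K'⊕opad) ∥ inner = 78 3b d3 65 5c ∥ 01 98.
Outer hash (tag): sum = 120+59+211+101+92+1+152 = 736 → 02 e0.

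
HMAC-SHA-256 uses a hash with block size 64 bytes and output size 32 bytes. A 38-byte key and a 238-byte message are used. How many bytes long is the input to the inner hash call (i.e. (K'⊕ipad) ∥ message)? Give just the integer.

Key is 38 ≤ 64 bytes, zero-padded: |K'| = 64.
Inner input = (K'⊕ipad) ∥ m → 64 + 238 = 302 bytes.

302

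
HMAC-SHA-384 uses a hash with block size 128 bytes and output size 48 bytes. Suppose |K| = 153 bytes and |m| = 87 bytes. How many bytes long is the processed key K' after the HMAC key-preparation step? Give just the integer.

128

Key is 153 > 128 bytes, so it is hashed to 48 bytes then zero-padded to 128: |K'| = 128.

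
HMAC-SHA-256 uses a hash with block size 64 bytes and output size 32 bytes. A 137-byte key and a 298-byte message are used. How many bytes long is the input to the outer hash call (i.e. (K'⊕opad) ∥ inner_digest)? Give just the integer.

Key is 137 > 64 bytes, so it is hashed to 32 bytes then zero-padded to 64: |K'| = 64.
Outer input = (K'⊕opad) ∥ H(inner) → 64 + 32 = 96 bytes.

96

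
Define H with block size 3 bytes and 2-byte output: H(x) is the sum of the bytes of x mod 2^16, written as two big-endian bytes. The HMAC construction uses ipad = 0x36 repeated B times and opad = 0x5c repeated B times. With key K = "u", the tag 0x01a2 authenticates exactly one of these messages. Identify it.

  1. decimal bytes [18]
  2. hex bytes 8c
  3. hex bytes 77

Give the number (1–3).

Key "u" = 75 is 1 byte ≤ B = 3; zero-pad to 3 bytes: K' = 75 00 00.
K' ⊕ ipad = 43 36 36; K' ⊕ opad = 29 5c 5c.
m1: inner = H(43 36 36 12) = 00 c1; tag = H(29 5c 5c 00 c1) = 01a2 ← matches
m2: inner = H(43 36 36 8c) = 01 3b; tag = H(29 5c 5c 01 3b) = 011d
m3: inner = H(43 36 36 77) = 01 26; tag = H(29 5c 5c 01 26) = 0108

1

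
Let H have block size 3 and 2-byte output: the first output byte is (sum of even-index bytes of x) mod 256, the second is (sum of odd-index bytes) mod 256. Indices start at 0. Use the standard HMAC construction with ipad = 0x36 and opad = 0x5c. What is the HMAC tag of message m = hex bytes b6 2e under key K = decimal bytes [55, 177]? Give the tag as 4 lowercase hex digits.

0452

Key decimal bytes [55, 177] = 37 b1 is 2 bytes ≤ B = 3; zero-pad to 3 bytes: K' = 37 b1 00.
K' ⊕ ipad = 01 87 36.  K' ⊕ opad = 6b ed 5c.
Inner input = (K'⊕ipad) ∥ m = 01 87 36 ∥ b6 2e.
Inner hash: even-index sum = 101 mod 256 = 101; odd-index sum = 317 mod 256 = 61 → 65 3d.
Outer input = (K'⊕opad) ∥ inner = 6b ed 5c ∥ 65 3d.
Outer hash (tag): even-index sum = 260 mod 256 = 4; odd-index sum = 338 mod 256 = 82 → 04 52.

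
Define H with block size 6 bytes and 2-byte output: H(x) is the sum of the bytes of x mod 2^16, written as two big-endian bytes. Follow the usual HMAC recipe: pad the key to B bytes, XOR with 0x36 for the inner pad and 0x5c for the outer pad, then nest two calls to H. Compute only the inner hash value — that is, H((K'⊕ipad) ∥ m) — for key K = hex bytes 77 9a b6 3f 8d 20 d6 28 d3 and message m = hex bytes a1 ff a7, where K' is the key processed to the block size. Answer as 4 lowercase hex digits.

Key hex bytes 77 9a b6 3f 8d 20 d6 28 d3 is 9 bytes > B = 6, so hash it first: H(key) = 04 84, then zero-pad to 6 bytes: K' = 04 84 00 00 00 00.
K' ⊕ ipad = 32 b2 36 36 36 36.
Inner input = 32 b2 36 36 36 36 ∥ a1 ff a7.
Inner hash: sum = 50+178+54+54+54+54+161+255+167 = 1027 → 04 03.

0403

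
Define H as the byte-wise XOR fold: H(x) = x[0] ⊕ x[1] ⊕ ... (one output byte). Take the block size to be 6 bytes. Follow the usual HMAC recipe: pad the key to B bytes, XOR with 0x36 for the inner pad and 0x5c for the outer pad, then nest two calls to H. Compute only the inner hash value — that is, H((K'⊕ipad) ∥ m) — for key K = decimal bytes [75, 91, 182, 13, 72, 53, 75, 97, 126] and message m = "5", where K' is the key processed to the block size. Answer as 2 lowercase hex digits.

b7

Key decimal bytes [75, 91, 182, 13, 72, 53, 75, 97, 126] = 4b 5b b6 0d 48 35 4b 61 7e is 9 bytes > B = 6, so hash it first: H(key) = 82, then zero-pad to 6 bytes: K' = 82 00 00 00 00 00.
K' ⊕ ipad = b4 36 36 36 36 36.
Inner input = b4 36 36 36 36 36 ∥ 35.
Inner hash: XOR b4⊕36⊕36⊕36⊕36⊕36⊕35 = b7.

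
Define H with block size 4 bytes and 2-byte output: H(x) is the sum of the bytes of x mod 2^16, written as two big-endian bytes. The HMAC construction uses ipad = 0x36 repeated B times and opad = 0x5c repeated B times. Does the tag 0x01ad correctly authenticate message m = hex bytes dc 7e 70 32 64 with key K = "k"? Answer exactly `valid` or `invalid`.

valid

Key "k" = 6b is 1 byte ≤ B = 4; zero-pad to 4 bytes: K' = 6b 00 00 00.
K' ⊕ ipad = 5d 36 36 36; K' ⊕ opad = 37 5c 5c 5c.
Inner hash: sum = 93+54+54+54+220+126+112+50+100 = 863 → 03 5f.
Outer hash (recomputed tag): sum = 55+92+92+92+3+95 = 429 → 01 ad.
Recomputed tag = 01ad; claimed = 01ad → match.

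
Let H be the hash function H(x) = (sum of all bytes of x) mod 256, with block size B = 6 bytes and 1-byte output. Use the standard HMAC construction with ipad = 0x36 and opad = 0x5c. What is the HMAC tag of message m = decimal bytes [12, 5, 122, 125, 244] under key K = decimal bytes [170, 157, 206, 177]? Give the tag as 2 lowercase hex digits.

1c

Key decimal bytes [170, 157, 206, 177] = aa 9d ce b1 is 4 bytes ≤ B = 6; zero-pad to 6 bytes: K' = aa 9d ce b1 00 00.
K' ⊕ ipad = 9c ab f8 87 36 36.  K' ⊕ opad = f6 c1 92 ed 5c 5c.
Inner input = (K'⊕ipad) ∥ m = 9c ab f8 87 36 36 ∥ 0c 05 7a 7d f4.
Inner hash: sum = 156+171+248+135+54+54+12+5+122+125+244 = 1326; mod 256 = 46 → 2e.
Outer input = (K'⊕opad) ∥ inner = f6 c1 92 ed 5c 5c ∥ 2e.
Outer hash (tag): sum = 246+193+146+237+92+92+46 = 1052; mod 256 = 28 → 1c.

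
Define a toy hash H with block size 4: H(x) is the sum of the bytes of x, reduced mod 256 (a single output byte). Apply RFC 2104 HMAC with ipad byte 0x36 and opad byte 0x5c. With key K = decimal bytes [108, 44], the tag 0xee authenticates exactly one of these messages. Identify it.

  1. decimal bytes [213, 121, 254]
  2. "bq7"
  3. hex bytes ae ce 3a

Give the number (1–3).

Key decimal bytes [108, 44] = 6c 2c is 2 bytes ≤ B = 4; zero-pad to 4 bytes: K' = 6c 2c 00 00.
K' ⊕ ipad = 5a 1a 36 36; K' ⊕ opad = 30 70 5c 5c.
m1: inner = H(5a 1a 36 36 d5 79 fe) = 2c; tag = H(30 70 5c 5c 2c) = 84
m2: inner = H(5a 1a 36 36 62 71 37) = ea; tag = H(30 70 5c 5c ea) = 42
m3: inner = H(5a 1a 36 36 ae ce 3a) = 96; tag = H(30 70 5c 5c 96) = ee ← matches

3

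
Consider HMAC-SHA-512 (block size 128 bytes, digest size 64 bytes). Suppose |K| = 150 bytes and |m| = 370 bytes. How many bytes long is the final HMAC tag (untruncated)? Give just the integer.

The tag is one SHA-512 digest: 64 bytes.

64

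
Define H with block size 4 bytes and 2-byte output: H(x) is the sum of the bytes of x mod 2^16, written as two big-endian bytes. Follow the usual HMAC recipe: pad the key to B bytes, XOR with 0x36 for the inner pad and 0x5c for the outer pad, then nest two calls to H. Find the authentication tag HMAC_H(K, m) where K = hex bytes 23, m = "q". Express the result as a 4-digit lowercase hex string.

Key hex bytes 23 is 1 byte ≤ B = 4; zero-pad to 4 bytes: K' = 23 00 00 00.
K' ⊕ ipad = 15 36 36 36.  K' ⊕ opad = 7f 5c 5c 5c.
Inner input = (K'⊕ipad) ∥ m = 15 36 36 36 ∥ 71.
Inner hash: sum = 21+54+54+54+113 = 296 → 01 28.
Outer input = (K'⊕opad) ∥ inner = 7f 5c 5c 5c ∥ 01 28.
Outer hash (tag): sum = 127+92+92+92+1+40 = 444 → 01 bc.

01bc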